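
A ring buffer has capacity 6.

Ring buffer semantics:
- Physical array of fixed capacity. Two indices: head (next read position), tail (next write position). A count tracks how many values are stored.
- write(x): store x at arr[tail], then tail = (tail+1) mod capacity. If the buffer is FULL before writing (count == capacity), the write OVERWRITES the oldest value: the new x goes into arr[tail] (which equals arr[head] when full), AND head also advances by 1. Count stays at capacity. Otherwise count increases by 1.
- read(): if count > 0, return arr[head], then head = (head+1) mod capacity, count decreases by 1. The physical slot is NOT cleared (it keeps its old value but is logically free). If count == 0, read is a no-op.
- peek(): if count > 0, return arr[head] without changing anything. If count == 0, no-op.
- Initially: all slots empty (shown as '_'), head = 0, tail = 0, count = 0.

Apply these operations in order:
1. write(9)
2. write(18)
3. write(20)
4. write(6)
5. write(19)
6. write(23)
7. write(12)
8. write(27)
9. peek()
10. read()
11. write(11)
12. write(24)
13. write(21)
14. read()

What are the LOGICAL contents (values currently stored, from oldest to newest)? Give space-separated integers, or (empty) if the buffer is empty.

After op 1 (write(9)): arr=[9 _ _ _ _ _] head=0 tail=1 count=1
After op 2 (write(18)): arr=[9 18 _ _ _ _] head=0 tail=2 count=2
After op 3 (write(20)): arr=[9 18 20 _ _ _] head=0 tail=3 count=3
After op 4 (write(6)): arr=[9 18 20 6 _ _] head=0 tail=4 count=4
After op 5 (write(19)): arr=[9 18 20 6 19 _] head=0 tail=5 count=5
After op 6 (write(23)): arr=[9 18 20 6 19 23] head=0 tail=0 count=6
After op 7 (write(12)): arr=[12 18 20 6 19 23] head=1 tail=1 count=6
After op 8 (write(27)): arr=[12 27 20 6 19 23] head=2 tail=2 count=6
After op 9 (peek()): arr=[12 27 20 6 19 23] head=2 tail=2 count=6
After op 10 (read()): arr=[12 27 20 6 19 23] head=3 tail=2 count=5
After op 11 (write(11)): arr=[12 27 11 6 19 23] head=3 tail=3 count=6
After op 12 (write(24)): arr=[12 27 11 24 19 23] head=4 tail=4 count=6
After op 13 (write(21)): arr=[12 27 11 24 21 23] head=5 tail=5 count=6
After op 14 (read()): arr=[12 27 11 24 21 23] head=0 tail=5 count=5

Answer: 12 27 11 24 21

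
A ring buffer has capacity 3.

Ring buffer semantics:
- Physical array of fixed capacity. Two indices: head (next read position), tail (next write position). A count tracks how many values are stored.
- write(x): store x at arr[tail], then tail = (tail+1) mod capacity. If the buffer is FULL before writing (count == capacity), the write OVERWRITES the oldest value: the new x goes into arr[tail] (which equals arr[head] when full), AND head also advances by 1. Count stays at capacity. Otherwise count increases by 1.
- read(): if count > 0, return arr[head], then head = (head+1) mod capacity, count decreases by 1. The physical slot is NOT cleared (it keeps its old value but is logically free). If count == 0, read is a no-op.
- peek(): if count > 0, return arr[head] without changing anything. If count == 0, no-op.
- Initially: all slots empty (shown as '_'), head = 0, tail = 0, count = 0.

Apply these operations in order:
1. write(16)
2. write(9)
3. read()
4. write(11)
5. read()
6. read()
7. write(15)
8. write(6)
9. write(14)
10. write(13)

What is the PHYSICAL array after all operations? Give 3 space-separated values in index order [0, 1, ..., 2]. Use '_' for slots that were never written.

After op 1 (write(16)): arr=[16 _ _] head=0 tail=1 count=1
After op 2 (write(9)): arr=[16 9 _] head=0 tail=2 count=2
After op 3 (read()): arr=[16 9 _] head=1 tail=2 count=1
After op 4 (write(11)): arr=[16 9 11] head=1 tail=0 count=2
After op 5 (read()): arr=[16 9 11] head=2 tail=0 count=1
After op 6 (read()): arr=[16 9 11] head=0 tail=0 count=0
After op 7 (write(15)): arr=[15 9 11] head=0 tail=1 count=1
After op 8 (write(6)): arr=[15 6 11] head=0 tail=2 count=2
After op 9 (write(14)): arr=[15 6 14] head=0 tail=0 count=3
After op 10 (write(13)): arr=[13 6 14] head=1 tail=1 count=3

Answer: 13 6 14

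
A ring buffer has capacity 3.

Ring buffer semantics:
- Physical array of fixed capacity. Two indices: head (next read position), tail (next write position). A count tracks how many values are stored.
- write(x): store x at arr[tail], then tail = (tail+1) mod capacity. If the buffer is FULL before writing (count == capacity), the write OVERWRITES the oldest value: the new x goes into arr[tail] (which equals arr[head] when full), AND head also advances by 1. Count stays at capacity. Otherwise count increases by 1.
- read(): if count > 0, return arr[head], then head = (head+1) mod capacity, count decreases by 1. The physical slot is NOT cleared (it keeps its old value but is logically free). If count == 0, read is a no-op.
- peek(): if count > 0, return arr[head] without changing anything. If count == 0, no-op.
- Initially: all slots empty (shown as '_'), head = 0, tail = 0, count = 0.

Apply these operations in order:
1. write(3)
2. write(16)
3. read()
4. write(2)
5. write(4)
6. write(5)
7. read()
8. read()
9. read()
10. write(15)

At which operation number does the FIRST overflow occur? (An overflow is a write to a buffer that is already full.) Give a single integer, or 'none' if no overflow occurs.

After op 1 (write(3)): arr=[3 _ _] head=0 tail=1 count=1
After op 2 (write(16)): arr=[3 16 _] head=0 tail=2 count=2
After op 3 (read()): arr=[3 16 _] head=1 tail=2 count=1
After op 4 (write(2)): arr=[3 16 2] head=1 tail=0 count=2
After op 5 (write(4)): arr=[4 16 2] head=1 tail=1 count=3
After op 6 (write(5)): arr=[4 5 2] head=2 tail=2 count=3
After op 7 (read()): arr=[4 5 2] head=0 tail=2 count=2
After op 8 (read()): arr=[4 5 2] head=1 tail=2 count=1
After op 9 (read()): arr=[4 5 2] head=2 tail=2 count=0
After op 10 (write(15)): arr=[4 5 15] head=2 tail=0 count=1

Answer: 6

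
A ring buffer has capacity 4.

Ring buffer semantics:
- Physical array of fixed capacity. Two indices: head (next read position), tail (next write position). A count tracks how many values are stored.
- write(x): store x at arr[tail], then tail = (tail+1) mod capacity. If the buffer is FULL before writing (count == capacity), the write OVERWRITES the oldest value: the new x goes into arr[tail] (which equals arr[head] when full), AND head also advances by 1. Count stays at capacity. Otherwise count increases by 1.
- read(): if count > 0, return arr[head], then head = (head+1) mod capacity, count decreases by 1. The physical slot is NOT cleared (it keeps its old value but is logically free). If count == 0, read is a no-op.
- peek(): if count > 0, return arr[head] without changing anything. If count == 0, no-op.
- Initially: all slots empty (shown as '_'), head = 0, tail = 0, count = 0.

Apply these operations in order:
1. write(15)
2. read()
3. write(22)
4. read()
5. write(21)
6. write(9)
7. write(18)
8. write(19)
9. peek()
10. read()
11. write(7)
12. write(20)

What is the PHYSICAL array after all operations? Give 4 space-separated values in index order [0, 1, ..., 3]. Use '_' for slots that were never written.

After op 1 (write(15)): arr=[15 _ _ _] head=0 tail=1 count=1
After op 2 (read()): arr=[15 _ _ _] head=1 tail=1 count=0
After op 3 (write(22)): arr=[15 22 _ _] head=1 tail=2 count=1
After op 4 (read()): arr=[15 22 _ _] head=2 tail=2 count=0
After op 5 (write(21)): arr=[15 22 21 _] head=2 tail=3 count=1
After op 6 (write(9)): arr=[15 22 21 9] head=2 tail=0 count=2
After op 7 (write(18)): arr=[18 22 21 9] head=2 tail=1 count=3
After op 8 (write(19)): arr=[18 19 21 9] head=2 tail=2 count=4
After op 9 (peek()): arr=[18 19 21 9] head=2 tail=2 count=4
After op 10 (read()): arr=[18 19 21 9] head=3 tail=2 count=3
After op 11 (write(7)): arr=[18 19 7 9] head=3 tail=3 count=4
After op 12 (write(20)): arr=[18 19 7 20] head=0 tail=0 count=4

Answer: 18 19 7 20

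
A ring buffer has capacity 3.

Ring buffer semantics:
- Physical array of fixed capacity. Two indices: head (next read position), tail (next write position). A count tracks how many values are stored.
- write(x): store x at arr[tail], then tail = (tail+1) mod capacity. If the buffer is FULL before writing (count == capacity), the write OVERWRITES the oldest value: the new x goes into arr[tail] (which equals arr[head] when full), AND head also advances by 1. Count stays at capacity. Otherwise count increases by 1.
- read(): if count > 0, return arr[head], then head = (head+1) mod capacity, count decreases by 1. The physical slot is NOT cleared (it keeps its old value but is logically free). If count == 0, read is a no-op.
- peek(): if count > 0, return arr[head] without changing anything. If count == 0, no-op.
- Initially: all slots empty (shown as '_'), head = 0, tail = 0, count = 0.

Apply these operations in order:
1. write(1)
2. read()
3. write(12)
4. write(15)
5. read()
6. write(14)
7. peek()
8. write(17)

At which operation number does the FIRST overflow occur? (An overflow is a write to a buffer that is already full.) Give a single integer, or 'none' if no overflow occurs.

Answer: none

Derivation:
After op 1 (write(1)): arr=[1 _ _] head=0 tail=1 count=1
After op 2 (read()): arr=[1 _ _] head=1 tail=1 count=0
After op 3 (write(12)): arr=[1 12 _] head=1 tail=2 count=1
After op 4 (write(15)): arr=[1 12 15] head=1 tail=0 count=2
After op 5 (read()): arr=[1 12 15] head=2 tail=0 count=1
After op 6 (write(14)): arr=[14 12 15] head=2 tail=1 count=2
After op 7 (peek()): arr=[14 12 15] head=2 tail=1 count=2
After op 8 (write(17)): arr=[14 17 15] head=2 tail=2 count=3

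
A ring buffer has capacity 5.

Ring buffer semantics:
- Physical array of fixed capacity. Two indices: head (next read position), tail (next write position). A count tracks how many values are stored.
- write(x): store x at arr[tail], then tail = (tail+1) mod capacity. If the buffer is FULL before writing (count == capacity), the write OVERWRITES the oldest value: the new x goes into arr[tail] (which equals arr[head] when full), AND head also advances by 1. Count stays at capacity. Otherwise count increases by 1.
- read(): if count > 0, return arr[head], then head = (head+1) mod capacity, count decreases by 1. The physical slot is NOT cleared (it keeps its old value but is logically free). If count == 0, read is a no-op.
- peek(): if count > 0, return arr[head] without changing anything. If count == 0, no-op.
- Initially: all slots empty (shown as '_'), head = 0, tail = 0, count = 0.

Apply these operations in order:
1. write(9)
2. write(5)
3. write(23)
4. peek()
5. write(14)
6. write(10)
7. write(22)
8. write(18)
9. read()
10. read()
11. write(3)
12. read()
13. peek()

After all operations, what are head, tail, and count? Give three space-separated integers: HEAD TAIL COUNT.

After op 1 (write(9)): arr=[9 _ _ _ _] head=0 tail=1 count=1
After op 2 (write(5)): arr=[9 5 _ _ _] head=0 tail=2 count=2
After op 3 (write(23)): arr=[9 5 23 _ _] head=0 tail=3 count=3
After op 4 (peek()): arr=[9 5 23 _ _] head=0 tail=3 count=3
After op 5 (write(14)): arr=[9 5 23 14 _] head=0 tail=4 count=4
After op 6 (write(10)): arr=[9 5 23 14 10] head=0 tail=0 count=5
After op 7 (write(22)): arr=[22 5 23 14 10] head=1 tail=1 count=5
After op 8 (write(18)): arr=[22 18 23 14 10] head=2 tail=2 count=5
After op 9 (read()): arr=[22 18 23 14 10] head=3 tail=2 count=4
After op 10 (read()): arr=[22 18 23 14 10] head=4 tail=2 count=3
After op 11 (write(3)): arr=[22 18 3 14 10] head=4 tail=3 count=4
After op 12 (read()): arr=[22 18 3 14 10] head=0 tail=3 count=3
After op 13 (peek()): arr=[22 18 3 14 10] head=0 tail=3 count=3

Answer: 0 3 3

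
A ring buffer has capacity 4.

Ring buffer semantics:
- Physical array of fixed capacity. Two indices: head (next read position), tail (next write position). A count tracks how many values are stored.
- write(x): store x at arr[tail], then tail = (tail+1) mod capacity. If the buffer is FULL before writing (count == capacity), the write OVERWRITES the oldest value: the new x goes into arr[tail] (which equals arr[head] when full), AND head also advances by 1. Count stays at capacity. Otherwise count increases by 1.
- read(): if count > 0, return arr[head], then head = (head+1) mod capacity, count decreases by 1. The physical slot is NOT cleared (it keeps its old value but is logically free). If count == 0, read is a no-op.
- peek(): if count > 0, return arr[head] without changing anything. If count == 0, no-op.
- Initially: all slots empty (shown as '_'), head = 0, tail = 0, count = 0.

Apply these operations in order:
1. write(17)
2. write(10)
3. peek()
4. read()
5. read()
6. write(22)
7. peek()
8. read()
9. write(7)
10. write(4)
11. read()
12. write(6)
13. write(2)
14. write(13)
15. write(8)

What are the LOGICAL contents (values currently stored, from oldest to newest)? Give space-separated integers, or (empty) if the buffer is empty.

Answer: 6 2 13 8

Derivation:
After op 1 (write(17)): arr=[17 _ _ _] head=0 tail=1 count=1
After op 2 (write(10)): arr=[17 10 _ _] head=0 tail=2 count=2
After op 3 (peek()): arr=[17 10 _ _] head=0 tail=2 count=2
After op 4 (read()): arr=[17 10 _ _] head=1 tail=2 count=1
After op 5 (read()): arr=[17 10 _ _] head=2 tail=2 count=0
After op 6 (write(22)): arr=[17 10 22 _] head=2 tail=3 count=1
After op 7 (peek()): arr=[17 10 22 _] head=2 tail=3 count=1
After op 8 (read()): arr=[17 10 22 _] head=3 tail=3 count=0
After op 9 (write(7)): arr=[17 10 22 7] head=3 tail=0 count=1
After op 10 (write(4)): arr=[4 10 22 7] head=3 tail=1 count=2
After op 11 (read()): arr=[4 10 22 7] head=0 tail=1 count=1
After op 12 (write(6)): arr=[4 6 22 7] head=0 tail=2 count=2
After op 13 (write(2)): arr=[4 6 2 7] head=0 tail=3 count=3
After op 14 (write(13)): arr=[4 6 2 13] head=0 tail=0 count=4
After op 15 (write(8)): arr=[8 6 2 13] head=1 tail=1 count=4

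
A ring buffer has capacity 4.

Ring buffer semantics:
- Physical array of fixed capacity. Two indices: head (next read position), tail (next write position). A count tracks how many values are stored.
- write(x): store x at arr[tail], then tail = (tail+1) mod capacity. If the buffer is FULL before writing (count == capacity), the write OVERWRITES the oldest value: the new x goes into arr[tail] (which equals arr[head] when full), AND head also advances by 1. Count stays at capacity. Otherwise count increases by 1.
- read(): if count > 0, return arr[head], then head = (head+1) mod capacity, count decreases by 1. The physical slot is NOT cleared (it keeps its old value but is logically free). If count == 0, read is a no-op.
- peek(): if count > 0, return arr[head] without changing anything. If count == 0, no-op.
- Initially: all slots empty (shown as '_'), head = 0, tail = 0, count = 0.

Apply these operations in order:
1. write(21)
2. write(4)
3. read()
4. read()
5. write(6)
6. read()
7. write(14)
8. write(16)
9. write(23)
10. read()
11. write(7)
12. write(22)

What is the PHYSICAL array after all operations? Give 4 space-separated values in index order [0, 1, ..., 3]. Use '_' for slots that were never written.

Answer: 16 23 7 22

Derivation:
After op 1 (write(21)): arr=[21 _ _ _] head=0 tail=1 count=1
After op 2 (write(4)): arr=[21 4 _ _] head=0 tail=2 count=2
After op 3 (read()): arr=[21 4 _ _] head=1 tail=2 count=1
After op 4 (read()): arr=[21 4 _ _] head=2 tail=2 count=0
After op 5 (write(6)): arr=[21 4 6 _] head=2 tail=3 count=1
After op 6 (read()): arr=[21 4 6 _] head=3 tail=3 count=0
After op 7 (write(14)): arr=[21 4 6 14] head=3 tail=0 count=1
After op 8 (write(16)): arr=[16 4 6 14] head=3 tail=1 count=2
After op 9 (write(23)): arr=[16 23 6 14] head=3 tail=2 count=3
After op 10 (read()): arr=[16 23 6 14] head=0 tail=2 count=2
After op 11 (write(7)): arr=[16 23 7 14] head=0 tail=3 count=3
After op 12 (write(22)): arr=[16 23 7 22] head=0 tail=0 count=4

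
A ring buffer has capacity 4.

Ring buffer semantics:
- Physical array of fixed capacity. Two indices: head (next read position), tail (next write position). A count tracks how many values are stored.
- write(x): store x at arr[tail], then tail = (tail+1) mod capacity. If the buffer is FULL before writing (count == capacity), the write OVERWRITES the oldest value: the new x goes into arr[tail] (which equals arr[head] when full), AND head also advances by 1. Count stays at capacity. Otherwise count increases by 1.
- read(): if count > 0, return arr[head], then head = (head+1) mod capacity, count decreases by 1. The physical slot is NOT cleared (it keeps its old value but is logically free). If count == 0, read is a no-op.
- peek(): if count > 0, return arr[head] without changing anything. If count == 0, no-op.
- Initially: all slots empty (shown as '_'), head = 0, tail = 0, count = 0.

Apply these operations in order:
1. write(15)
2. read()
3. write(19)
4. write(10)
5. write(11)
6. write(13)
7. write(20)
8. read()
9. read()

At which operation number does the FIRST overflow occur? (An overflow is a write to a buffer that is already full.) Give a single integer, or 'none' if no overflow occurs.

After op 1 (write(15)): arr=[15 _ _ _] head=0 tail=1 count=1
After op 2 (read()): arr=[15 _ _ _] head=1 tail=1 count=0
After op 3 (write(19)): arr=[15 19 _ _] head=1 tail=2 count=1
After op 4 (write(10)): arr=[15 19 10 _] head=1 tail=3 count=2
After op 5 (write(11)): arr=[15 19 10 11] head=1 tail=0 count=3
After op 6 (write(13)): arr=[13 19 10 11] head=1 tail=1 count=4
After op 7 (write(20)): arr=[13 20 10 11] head=2 tail=2 count=4
After op 8 (read()): arr=[13 20 10 11] head=3 tail=2 count=3
After op 9 (read()): arr=[13 20 10 11] head=0 tail=2 count=2

Answer: 7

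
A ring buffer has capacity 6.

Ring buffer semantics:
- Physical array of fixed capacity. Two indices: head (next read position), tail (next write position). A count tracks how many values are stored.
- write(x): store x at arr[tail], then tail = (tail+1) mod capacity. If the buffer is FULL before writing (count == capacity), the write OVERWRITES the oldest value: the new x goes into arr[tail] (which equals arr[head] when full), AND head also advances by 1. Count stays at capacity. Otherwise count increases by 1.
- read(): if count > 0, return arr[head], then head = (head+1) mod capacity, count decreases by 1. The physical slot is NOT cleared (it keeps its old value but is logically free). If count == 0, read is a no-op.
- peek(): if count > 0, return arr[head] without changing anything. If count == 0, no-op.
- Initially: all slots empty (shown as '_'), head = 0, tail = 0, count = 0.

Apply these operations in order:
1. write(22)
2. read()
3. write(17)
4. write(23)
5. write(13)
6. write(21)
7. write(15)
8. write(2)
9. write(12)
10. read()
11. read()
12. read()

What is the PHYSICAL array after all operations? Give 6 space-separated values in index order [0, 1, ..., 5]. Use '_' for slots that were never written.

After op 1 (write(22)): arr=[22 _ _ _ _ _] head=0 tail=1 count=1
After op 2 (read()): arr=[22 _ _ _ _ _] head=1 tail=1 count=0
After op 3 (write(17)): arr=[22 17 _ _ _ _] head=1 tail=2 count=1
After op 4 (write(23)): arr=[22 17 23 _ _ _] head=1 tail=3 count=2
After op 5 (write(13)): arr=[22 17 23 13 _ _] head=1 tail=4 count=3
After op 6 (write(21)): arr=[22 17 23 13 21 _] head=1 tail=5 count=4
After op 7 (write(15)): arr=[22 17 23 13 21 15] head=1 tail=0 count=5
After op 8 (write(2)): arr=[2 17 23 13 21 15] head=1 tail=1 count=6
After op 9 (write(12)): arr=[2 12 23 13 21 15] head=2 tail=2 count=6
After op 10 (read()): arr=[2 12 23 13 21 15] head=3 tail=2 count=5
After op 11 (read()): arr=[2 12 23 13 21 15] head=4 tail=2 count=4
After op 12 (read()): arr=[2 12 23 13 21 15] head=5 tail=2 count=3

Answer: 2 12 23 13 21 15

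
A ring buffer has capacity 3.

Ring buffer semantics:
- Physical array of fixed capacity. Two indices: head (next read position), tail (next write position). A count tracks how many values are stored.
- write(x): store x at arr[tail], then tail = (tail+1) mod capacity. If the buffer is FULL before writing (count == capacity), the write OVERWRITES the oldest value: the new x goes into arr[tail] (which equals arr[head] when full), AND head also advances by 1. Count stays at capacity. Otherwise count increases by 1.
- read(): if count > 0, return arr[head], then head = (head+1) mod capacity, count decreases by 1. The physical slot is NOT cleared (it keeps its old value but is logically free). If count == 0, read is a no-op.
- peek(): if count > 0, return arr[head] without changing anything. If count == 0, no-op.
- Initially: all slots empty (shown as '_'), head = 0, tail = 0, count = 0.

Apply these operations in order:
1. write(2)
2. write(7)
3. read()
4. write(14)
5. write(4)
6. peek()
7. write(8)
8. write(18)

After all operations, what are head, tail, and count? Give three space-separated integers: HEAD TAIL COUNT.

Answer: 0 0 3

Derivation:
After op 1 (write(2)): arr=[2 _ _] head=0 tail=1 count=1
After op 2 (write(7)): arr=[2 7 _] head=0 tail=2 count=2
After op 3 (read()): arr=[2 7 _] head=1 tail=2 count=1
After op 4 (write(14)): arr=[2 7 14] head=1 tail=0 count=2
After op 5 (write(4)): arr=[4 7 14] head=1 tail=1 count=3
After op 6 (peek()): arr=[4 7 14] head=1 tail=1 count=3
After op 7 (write(8)): arr=[4 8 14] head=2 tail=2 count=3
After op 8 (write(18)): arr=[4 8 18] head=0 tail=0 count=3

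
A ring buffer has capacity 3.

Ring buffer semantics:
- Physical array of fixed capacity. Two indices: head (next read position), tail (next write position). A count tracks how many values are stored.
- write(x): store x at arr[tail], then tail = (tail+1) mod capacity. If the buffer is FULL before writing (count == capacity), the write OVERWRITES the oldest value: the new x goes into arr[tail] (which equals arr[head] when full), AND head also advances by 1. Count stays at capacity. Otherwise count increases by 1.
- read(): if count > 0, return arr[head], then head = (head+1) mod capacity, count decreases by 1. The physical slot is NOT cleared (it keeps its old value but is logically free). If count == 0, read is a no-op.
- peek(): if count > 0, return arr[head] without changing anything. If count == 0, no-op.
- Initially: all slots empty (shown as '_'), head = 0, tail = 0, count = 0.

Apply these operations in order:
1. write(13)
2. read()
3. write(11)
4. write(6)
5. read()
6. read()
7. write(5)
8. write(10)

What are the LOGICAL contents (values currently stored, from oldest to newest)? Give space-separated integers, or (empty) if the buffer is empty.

Answer: 5 10

Derivation:
After op 1 (write(13)): arr=[13 _ _] head=0 tail=1 count=1
After op 2 (read()): arr=[13 _ _] head=1 tail=1 count=0
After op 3 (write(11)): arr=[13 11 _] head=1 tail=2 count=1
After op 4 (write(6)): arr=[13 11 6] head=1 tail=0 count=2
After op 5 (read()): arr=[13 11 6] head=2 tail=0 count=1
After op 6 (read()): arr=[13 11 6] head=0 tail=0 count=0
After op 7 (write(5)): arr=[5 11 6] head=0 tail=1 count=1
After op 8 (write(10)): arr=[5 10 6] head=0 tail=2 count=2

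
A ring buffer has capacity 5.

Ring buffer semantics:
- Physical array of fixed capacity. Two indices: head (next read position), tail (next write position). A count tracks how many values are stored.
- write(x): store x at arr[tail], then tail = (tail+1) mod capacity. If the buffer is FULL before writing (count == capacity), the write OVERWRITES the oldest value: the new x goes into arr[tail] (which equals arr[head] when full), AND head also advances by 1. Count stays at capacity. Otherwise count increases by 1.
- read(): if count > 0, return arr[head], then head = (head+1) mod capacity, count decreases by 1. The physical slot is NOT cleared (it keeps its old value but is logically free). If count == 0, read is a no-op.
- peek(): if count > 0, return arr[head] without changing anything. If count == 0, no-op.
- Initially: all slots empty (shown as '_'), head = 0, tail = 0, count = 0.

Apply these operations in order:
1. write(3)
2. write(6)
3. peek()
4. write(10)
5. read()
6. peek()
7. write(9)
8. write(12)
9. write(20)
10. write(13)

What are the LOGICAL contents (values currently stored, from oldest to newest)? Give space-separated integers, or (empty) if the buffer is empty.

After op 1 (write(3)): arr=[3 _ _ _ _] head=0 tail=1 count=1
After op 2 (write(6)): arr=[3 6 _ _ _] head=0 tail=2 count=2
After op 3 (peek()): arr=[3 6 _ _ _] head=0 tail=2 count=2
After op 4 (write(10)): arr=[3 6 10 _ _] head=0 tail=3 count=3
After op 5 (read()): arr=[3 6 10 _ _] head=1 tail=3 count=2
After op 6 (peek()): arr=[3 6 10 _ _] head=1 tail=3 count=2
After op 7 (write(9)): arr=[3 6 10 9 _] head=1 tail=4 count=3
After op 8 (write(12)): arr=[3 6 10 9 12] head=1 tail=0 count=4
After op 9 (write(20)): arr=[20 6 10 9 12] head=1 tail=1 count=5
After op 10 (write(13)): arr=[20 13 10 9 12] head=2 tail=2 count=5

Answer: 10 9 12 20 13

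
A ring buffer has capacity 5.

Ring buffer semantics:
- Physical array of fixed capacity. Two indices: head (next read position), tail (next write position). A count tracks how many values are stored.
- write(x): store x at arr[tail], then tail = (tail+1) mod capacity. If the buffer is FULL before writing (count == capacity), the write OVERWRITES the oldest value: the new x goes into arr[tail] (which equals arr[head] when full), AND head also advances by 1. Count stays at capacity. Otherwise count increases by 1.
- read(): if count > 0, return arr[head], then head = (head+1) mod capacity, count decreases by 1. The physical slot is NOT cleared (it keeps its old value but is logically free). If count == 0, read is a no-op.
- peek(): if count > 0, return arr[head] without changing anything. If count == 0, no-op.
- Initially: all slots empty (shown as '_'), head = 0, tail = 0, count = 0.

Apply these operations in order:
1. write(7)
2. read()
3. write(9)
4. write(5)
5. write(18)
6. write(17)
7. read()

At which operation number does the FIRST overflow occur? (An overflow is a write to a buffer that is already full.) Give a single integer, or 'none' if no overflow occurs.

Answer: none

Derivation:
After op 1 (write(7)): arr=[7 _ _ _ _] head=0 tail=1 count=1
After op 2 (read()): arr=[7 _ _ _ _] head=1 tail=1 count=0
After op 3 (write(9)): arr=[7 9 _ _ _] head=1 tail=2 count=1
After op 4 (write(5)): arr=[7 9 5 _ _] head=1 tail=3 count=2
After op 5 (write(18)): arr=[7 9 5 18 _] head=1 tail=4 count=3
After op 6 (write(17)): arr=[7 9 5 18 17] head=1 tail=0 count=4
After op 7 (read()): arr=[7 9 5 18 17] head=2 tail=0 count=3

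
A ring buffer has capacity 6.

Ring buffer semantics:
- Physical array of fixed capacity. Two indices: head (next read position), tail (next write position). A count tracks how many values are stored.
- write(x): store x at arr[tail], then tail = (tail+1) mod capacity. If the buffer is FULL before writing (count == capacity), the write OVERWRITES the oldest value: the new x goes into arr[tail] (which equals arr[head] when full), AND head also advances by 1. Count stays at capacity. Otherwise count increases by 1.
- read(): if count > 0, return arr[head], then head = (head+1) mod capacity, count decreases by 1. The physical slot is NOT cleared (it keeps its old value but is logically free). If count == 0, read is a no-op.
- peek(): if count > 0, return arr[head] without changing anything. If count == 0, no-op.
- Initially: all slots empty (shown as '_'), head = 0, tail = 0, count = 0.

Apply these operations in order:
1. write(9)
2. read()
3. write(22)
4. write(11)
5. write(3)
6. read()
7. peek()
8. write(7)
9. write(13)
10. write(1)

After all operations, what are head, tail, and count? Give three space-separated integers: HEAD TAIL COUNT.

After op 1 (write(9)): arr=[9 _ _ _ _ _] head=0 tail=1 count=1
After op 2 (read()): arr=[9 _ _ _ _ _] head=1 tail=1 count=0
After op 3 (write(22)): arr=[9 22 _ _ _ _] head=1 tail=2 count=1
After op 4 (write(11)): arr=[9 22 11 _ _ _] head=1 tail=3 count=2
After op 5 (write(3)): arr=[9 22 11 3 _ _] head=1 tail=4 count=3
After op 6 (read()): arr=[9 22 11 3 _ _] head=2 tail=4 count=2
After op 7 (peek()): arr=[9 22 11 3 _ _] head=2 tail=4 count=2
After op 8 (write(7)): arr=[9 22 11 3 7 _] head=2 tail=5 count=3
After op 9 (write(13)): arr=[9 22 11 3 7 13] head=2 tail=0 count=4
After op 10 (write(1)): arr=[1 22 11 3 7 13] head=2 tail=1 count=5

Answer: 2 1 5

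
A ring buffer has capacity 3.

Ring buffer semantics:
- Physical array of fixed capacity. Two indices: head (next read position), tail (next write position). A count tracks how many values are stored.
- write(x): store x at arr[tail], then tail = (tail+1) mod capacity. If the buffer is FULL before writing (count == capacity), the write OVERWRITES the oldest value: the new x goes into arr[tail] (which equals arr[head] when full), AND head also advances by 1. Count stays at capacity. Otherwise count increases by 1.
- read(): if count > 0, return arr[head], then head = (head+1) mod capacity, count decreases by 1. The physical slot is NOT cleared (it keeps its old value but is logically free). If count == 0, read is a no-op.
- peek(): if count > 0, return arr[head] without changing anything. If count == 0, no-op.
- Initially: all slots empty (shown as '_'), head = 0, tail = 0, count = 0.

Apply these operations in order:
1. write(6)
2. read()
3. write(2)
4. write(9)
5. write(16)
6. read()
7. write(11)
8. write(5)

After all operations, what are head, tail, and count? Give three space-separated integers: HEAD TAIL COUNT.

After op 1 (write(6)): arr=[6 _ _] head=0 tail=1 count=1
After op 2 (read()): arr=[6 _ _] head=1 tail=1 count=0
After op 3 (write(2)): arr=[6 2 _] head=1 tail=2 count=1
After op 4 (write(9)): arr=[6 2 9] head=1 tail=0 count=2
After op 5 (write(16)): arr=[16 2 9] head=1 tail=1 count=3
After op 6 (read()): arr=[16 2 9] head=2 tail=1 count=2
After op 7 (write(11)): arr=[16 11 9] head=2 tail=2 count=3
After op 8 (write(5)): arr=[16 11 5] head=0 tail=0 count=3

Answer: 0 0 3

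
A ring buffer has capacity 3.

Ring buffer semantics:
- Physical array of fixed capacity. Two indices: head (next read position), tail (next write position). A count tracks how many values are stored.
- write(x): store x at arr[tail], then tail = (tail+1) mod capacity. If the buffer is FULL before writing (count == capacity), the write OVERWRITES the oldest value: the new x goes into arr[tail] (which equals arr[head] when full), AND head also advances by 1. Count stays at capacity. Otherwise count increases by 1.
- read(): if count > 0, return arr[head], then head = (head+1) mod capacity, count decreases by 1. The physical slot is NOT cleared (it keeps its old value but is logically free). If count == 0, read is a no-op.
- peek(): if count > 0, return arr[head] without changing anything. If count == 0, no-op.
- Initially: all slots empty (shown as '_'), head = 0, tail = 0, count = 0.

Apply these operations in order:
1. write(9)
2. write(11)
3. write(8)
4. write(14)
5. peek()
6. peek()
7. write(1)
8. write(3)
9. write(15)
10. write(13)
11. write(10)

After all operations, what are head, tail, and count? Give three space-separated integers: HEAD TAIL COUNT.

Answer: 0 0 3

Derivation:
After op 1 (write(9)): arr=[9 _ _] head=0 tail=1 count=1
After op 2 (write(11)): arr=[9 11 _] head=0 tail=2 count=2
After op 3 (write(8)): arr=[9 11 8] head=0 tail=0 count=3
After op 4 (write(14)): arr=[14 11 8] head=1 tail=1 count=3
After op 5 (peek()): arr=[14 11 8] head=1 tail=1 count=3
After op 6 (peek()): arr=[14 11 8] head=1 tail=1 count=3
After op 7 (write(1)): arr=[14 1 8] head=2 tail=2 count=3
After op 8 (write(3)): arr=[14 1 3] head=0 tail=0 count=3
After op 9 (write(15)): arr=[15 1 3] head=1 tail=1 count=3
After op 10 (write(13)): arr=[15 13 3] head=2 tail=2 count=3
After op 11 (write(10)): arr=[15 13 10] head=0 tail=0 count=3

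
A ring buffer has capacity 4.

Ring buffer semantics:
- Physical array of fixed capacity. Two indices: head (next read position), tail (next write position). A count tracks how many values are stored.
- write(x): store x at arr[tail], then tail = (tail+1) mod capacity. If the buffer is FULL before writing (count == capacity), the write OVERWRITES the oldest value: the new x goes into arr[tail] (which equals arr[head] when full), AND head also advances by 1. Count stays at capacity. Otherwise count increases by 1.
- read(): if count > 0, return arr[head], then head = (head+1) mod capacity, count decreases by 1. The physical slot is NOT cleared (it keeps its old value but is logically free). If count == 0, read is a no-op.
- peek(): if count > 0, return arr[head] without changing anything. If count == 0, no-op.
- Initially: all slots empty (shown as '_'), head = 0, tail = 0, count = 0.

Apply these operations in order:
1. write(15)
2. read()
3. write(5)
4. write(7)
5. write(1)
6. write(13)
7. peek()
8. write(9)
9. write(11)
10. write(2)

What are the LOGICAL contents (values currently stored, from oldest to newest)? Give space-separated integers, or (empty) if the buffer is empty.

Answer: 13 9 11 2

Derivation:
After op 1 (write(15)): arr=[15 _ _ _] head=0 tail=1 count=1
After op 2 (read()): arr=[15 _ _ _] head=1 tail=1 count=0
After op 3 (write(5)): arr=[15 5 _ _] head=1 tail=2 count=1
After op 4 (write(7)): arr=[15 5 7 _] head=1 tail=3 count=2
After op 5 (write(1)): arr=[15 5 7 1] head=1 tail=0 count=3
After op 6 (write(13)): arr=[13 5 7 1] head=1 tail=1 count=4
After op 7 (peek()): arr=[13 5 7 1] head=1 tail=1 count=4
After op 8 (write(9)): arr=[13 9 7 1] head=2 tail=2 count=4
After op 9 (write(11)): arr=[13 9 11 1] head=3 tail=3 count=4
After op 10 (write(2)): arr=[13 9 11 2] head=0 tail=0 count=4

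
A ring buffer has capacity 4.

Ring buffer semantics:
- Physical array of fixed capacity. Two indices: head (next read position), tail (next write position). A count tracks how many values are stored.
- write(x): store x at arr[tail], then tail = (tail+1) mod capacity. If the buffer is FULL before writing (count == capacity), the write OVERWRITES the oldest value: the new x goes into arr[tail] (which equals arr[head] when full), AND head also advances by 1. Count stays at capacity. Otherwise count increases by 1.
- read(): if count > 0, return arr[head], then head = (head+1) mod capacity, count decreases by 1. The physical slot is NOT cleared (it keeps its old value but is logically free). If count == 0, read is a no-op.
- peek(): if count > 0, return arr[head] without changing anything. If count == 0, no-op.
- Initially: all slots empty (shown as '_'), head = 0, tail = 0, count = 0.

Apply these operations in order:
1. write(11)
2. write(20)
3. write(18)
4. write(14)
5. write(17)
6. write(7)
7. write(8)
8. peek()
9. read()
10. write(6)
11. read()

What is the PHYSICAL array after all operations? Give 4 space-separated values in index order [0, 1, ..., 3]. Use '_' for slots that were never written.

Answer: 17 7 8 6

Derivation:
After op 1 (write(11)): arr=[11 _ _ _] head=0 tail=1 count=1
After op 2 (write(20)): arr=[11 20 _ _] head=0 tail=2 count=2
After op 3 (write(18)): arr=[11 20 18 _] head=0 tail=3 count=3
After op 4 (write(14)): arr=[11 20 18 14] head=0 tail=0 count=4
After op 5 (write(17)): arr=[17 20 18 14] head=1 tail=1 count=4
After op 6 (write(7)): arr=[17 7 18 14] head=2 tail=2 count=4
After op 7 (write(8)): arr=[17 7 8 14] head=3 tail=3 count=4
After op 8 (peek()): arr=[17 7 8 14] head=3 tail=3 count=4
After op 9 (read()): arr=[17 7 8 14] head=0 tail=3 count=3
After op 10 (write(6)): arr=[17 7 8 6] head=0 tail=0 count=4
After op 11 (read()): arr=[17 7 8 6] head=1 tail=0 count=3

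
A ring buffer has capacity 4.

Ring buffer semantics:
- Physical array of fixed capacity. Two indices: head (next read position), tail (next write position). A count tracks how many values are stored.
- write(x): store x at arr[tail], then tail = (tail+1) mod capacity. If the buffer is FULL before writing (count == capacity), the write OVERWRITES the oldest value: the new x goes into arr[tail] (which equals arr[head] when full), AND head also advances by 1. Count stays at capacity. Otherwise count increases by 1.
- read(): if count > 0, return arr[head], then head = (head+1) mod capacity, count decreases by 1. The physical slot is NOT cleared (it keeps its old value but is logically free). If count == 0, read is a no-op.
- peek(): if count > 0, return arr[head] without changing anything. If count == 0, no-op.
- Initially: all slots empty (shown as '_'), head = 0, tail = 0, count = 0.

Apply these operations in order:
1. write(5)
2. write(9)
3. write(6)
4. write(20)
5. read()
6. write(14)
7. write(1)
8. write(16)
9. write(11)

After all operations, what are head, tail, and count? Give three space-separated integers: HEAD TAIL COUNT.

After op 1 (write(5)): arr=[5 _ _ _] head=0 tail=1 count=1
After op 2 (write(9)): arr=[5 9 _ _] head=0 tail=2 count=2
After op 3 (write(6)): arr=[5 9 6 _] head=0 tail=3 count=3
After op 4 (write(20)): arr=[5 9 6 20] head=0 tail=0 count=4
After op 5 (read()): arr=[5 9 6 20] head=1 tail=0 count=3
After op 6 (write(14)): arr=[14 9 6 20] head=1 tail=1 count=4
After op 7 (write(1)): arr=[14 1 6 20] head=2 tail=2 count=4
After op 8 (write(16)): arr=[14 1 16 20] head=3 tail=3 count=4
After op 9 (write(11)): arr=[14 1 16 11] head=0 tail=0 count=4

Answer: 0 0 4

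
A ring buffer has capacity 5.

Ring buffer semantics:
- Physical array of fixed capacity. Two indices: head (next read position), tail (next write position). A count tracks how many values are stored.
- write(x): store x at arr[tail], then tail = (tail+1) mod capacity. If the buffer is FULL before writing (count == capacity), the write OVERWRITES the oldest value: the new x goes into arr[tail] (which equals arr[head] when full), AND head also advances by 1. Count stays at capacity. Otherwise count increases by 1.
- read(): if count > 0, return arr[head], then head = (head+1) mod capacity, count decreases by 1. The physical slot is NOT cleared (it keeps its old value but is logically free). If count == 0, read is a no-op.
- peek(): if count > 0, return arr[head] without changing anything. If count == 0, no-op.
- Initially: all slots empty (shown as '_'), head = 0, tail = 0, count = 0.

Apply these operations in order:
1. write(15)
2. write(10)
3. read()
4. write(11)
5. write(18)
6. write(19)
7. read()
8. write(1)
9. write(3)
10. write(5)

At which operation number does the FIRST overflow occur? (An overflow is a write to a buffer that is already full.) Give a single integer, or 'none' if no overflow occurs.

After op 1 (write(15)): arr=[15 _ _ _ _] head=0 tail=1 count=1
After op 2 (write(10)): arr=[15 10 _ _ _] head=0 tail=2 count=2
After op 3 (read()): arr=[15 10 _ _ _] head=1 tail=2 count=1
After op 4 (write(11)): arr=[15 10 11 _ _] head=1 tail=3 count=2
After op 5 (write(18)): arr=[15 10 11 18 _] head=1 tail=4 count=3
After op 6 (write(19)): arr=[15 10 11 18 19] head=1 tail=0 count=4
After op 7 (read()): arr=[15 10 11 18 19] head=2 tail=0 count=3
After op 8 (write(1)): arr=[1 10 11 18 19] head=2 tail=1 count=4
After op 9 (write(3)): arr=[1 3 11 18 19] head=2 tail=2 count=5
After op 10 (write(5)): arr=[1 3 5 18 19] head=3 tail=3 count=5

Answer: 10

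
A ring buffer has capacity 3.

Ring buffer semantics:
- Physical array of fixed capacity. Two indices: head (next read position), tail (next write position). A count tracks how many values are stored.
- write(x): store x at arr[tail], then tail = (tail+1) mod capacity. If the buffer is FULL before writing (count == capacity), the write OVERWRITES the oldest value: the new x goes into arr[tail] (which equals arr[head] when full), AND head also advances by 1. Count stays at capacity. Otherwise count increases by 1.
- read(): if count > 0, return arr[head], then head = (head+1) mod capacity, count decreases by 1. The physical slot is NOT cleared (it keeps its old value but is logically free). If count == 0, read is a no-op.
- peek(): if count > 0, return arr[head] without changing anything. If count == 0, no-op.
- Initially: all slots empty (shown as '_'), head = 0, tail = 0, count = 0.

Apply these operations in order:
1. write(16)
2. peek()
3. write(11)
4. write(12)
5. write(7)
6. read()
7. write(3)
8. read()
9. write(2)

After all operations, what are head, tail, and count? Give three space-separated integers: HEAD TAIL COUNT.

Answer: 0 0 3

Derivation:
After op 1 (write(16)): arr=[16 _ _] head=0 tail=1 count=1
After op 2 (peek()): arr=[16 _ _] head=0 tail=1 count=1
After op 3 (write(11)): arr=[16 11 _] head=0 tail=2 count=2
After op 4 (write(12)): arr=[16 11 12] head=0 tail=0 count=3
After op 5 (write(7)): arr=[7 11 12] head=1 tail=1 count=3
After op 6 (read()): arr=[7 11 12] head=2 tail=1 count=2
After op 7 (write(3)): arr=[7 3 12] head=2 tail=2 count=3
After op 8 (read()): arr=[7 3 12] head=0 tail=2 count=2
After op 9 (write(2)): arr=[7 3 2] head=0 tail=0 count=3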